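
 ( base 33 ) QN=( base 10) 881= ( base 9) 1178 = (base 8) 1561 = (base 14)46d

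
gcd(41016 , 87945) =3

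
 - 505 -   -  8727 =8222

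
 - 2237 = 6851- 9088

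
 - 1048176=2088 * (- 502 ) 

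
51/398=51/398 = 0.13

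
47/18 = 2 + 11/18 = 2.61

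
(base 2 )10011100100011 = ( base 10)10019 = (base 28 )cln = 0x2723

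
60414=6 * 10069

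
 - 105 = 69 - 174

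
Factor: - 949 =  -13^1*73^1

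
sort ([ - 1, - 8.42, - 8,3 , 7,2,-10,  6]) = [ - 10, - 8.42, - 8, - 1,2,3,6, 7]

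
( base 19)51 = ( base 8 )140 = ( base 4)1200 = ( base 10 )96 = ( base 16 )60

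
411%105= 96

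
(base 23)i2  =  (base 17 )178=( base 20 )10G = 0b110100000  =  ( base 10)416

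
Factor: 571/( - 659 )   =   -571^1*  659^(-1 ) 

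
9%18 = 9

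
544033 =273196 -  - 270837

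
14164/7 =2023 + 3/7  =  2023.43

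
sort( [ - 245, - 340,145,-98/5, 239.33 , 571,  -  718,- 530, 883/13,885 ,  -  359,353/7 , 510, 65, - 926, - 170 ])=[ - 926, - 718, - 530 , -359, - 340,  -  245, - 170 ,- 98/5, 353/7, 65,  883/13  ,  145, 239.33, 510,571,  885]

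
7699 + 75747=83446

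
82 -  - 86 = 168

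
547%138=133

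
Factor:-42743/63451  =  -107^(- 1)*593^( - 1 )*42743^1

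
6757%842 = 21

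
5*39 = 195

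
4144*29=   120176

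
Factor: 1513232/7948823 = 2^4*7^1*23^( - 1 )*59^1*229^1*345601^( - 1)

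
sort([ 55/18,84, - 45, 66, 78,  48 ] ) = [  -  45,  55/18, 48,66 , 78,84 ] 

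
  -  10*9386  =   - 93860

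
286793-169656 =117137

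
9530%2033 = 1398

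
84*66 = 5544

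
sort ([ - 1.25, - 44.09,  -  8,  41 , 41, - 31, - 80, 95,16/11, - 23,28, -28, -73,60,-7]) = [- 80,-73,-44.09, - 31, - 28 ,-23, - 8,-7, - 1.25,16/11,28,41 , 41,60,95]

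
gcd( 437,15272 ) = 23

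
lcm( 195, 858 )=4290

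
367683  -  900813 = -533130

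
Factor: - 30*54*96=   -  155520 = - 2^7*3^5*5^1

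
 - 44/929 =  -44/929= - 0.05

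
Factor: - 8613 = -3^3*11^1*29^1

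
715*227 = 162305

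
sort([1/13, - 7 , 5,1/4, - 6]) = [ - 7, - 6,1/13,1/4,5] 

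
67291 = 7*9613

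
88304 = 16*5519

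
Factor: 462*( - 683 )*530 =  - 167239380=-  2^2*3^1*5^1*7^1*11^1*53^1 *683^1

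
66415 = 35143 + 31272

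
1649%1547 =102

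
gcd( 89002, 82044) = 2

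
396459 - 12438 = 384021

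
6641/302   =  6641/302= 21.99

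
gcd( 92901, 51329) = 1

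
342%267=75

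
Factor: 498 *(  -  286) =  - 142428 = -  2^2  *3^1*11^1 *13^1 * 83^1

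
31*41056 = 1272736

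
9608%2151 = 1004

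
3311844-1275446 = 2036398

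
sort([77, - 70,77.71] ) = [ - 70,77,77.71]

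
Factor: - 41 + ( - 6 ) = -47 = - 47^1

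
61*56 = 3416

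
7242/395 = 7242/395 = 18.33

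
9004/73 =123 + 25/73 =123.34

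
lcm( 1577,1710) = 141930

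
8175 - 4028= 4147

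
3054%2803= 251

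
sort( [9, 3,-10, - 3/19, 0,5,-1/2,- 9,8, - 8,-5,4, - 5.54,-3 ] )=[-10,  -  9, - 8,-5.54, - 5,-3, - 1/2 , - 3/19 , 0, 3, 4, 5,8, 9]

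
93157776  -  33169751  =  59988025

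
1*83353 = 83353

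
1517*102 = 154734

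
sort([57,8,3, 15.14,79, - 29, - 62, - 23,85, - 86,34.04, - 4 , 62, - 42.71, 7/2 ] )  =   [ - 86, - 62, - 42.71, - 29, - 23, - 4,  3,7/2,  8, 15.14,34.04,57,62, 79, 85]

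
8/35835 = 8/35835 = 0.00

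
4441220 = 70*63446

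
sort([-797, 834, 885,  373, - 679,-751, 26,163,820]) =[ - 797,-751,-679, 26, 163, 373,820, 834, 885 ]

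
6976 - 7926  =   - 950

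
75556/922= 81+437/461  =  81.95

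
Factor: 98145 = 3^3*5^1*727^1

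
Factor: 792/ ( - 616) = - 9/7 = - 3^2*  7^( - 1 ) 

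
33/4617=11/1539 = 0.01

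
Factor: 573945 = 3^1*5^1 * 83^1 * 461^1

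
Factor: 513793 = 7^1*29^1*2531^1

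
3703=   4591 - 888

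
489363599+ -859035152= - 369671553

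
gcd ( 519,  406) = 1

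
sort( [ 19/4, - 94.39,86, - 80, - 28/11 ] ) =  [ - 94.39, - 80,-28/11,19/4, 86 ]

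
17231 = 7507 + 9724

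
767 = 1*767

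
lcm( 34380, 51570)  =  103140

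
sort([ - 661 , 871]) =[ -661,  871]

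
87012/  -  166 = -43506/83= - 524.17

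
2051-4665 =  - 2614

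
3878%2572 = 1306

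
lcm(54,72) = 216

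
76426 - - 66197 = 142623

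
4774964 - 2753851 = 2021113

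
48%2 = 0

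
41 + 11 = 52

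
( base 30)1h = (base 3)1202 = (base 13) 38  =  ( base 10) 47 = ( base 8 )57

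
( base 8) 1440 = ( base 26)14k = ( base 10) 800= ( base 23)1BI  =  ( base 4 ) 30200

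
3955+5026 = 8981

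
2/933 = 2/933 = 0.00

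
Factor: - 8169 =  - 3^1 * 7^1*389^1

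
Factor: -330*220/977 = - 2^3 * 3^1*5^2 *11^2*977^ ( - 1 )=   - 72600/977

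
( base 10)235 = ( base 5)1420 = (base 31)7I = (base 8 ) 353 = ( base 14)12b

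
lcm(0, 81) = 0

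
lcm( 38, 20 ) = 380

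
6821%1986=863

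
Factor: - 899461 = -23^1*39107^1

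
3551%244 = 135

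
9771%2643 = 1842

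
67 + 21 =88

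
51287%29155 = 22132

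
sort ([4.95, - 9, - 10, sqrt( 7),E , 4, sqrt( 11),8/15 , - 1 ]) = [  -  10, - 9, - 1,8/15,sqrt( 7 ), E,sqrt (11),4,4.95]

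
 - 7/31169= - 1 + 31162/31169 =-0.00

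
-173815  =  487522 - 661337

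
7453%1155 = 523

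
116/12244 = 29/3061 = 0.01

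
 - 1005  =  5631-6636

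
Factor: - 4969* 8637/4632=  - 2^( - 3 )*193^( - 1)*2879^1*4969^1 = - 14305751/1544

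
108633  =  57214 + 51419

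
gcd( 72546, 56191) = 1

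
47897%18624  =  10649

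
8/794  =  4/397 = 0.01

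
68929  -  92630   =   - 23701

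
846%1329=846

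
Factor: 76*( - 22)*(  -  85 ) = 142120 = 2^3*5^1*11^1*17^1 * 19^1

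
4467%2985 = 1482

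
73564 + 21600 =95164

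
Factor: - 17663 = - 17^1*1039^1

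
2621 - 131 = 2490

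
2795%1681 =1114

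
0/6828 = 0 = 0.00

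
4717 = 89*53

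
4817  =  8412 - 3595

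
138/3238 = 69/1619 = 0.04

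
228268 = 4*57067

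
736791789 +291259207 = 1028050996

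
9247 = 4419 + 4828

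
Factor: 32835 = 3^1*5^1*11^1*199^1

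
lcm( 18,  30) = 90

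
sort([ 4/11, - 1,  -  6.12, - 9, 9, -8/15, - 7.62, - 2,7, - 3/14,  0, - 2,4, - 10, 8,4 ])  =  [ - 10,-9,  -  7.62, - 6.12, - 2, - 2, - 1 , - 8/15, - 3/14,  0, 4/11,4,4, 7, 8,9 ]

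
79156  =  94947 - 15791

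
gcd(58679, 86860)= 1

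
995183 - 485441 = 509742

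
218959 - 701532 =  - 482573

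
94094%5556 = 5198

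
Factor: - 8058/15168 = -2^( - 5 )*17^1  =  -17/32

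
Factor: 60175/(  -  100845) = -145/243   =  -3^(  -  5 )*5^1*29^1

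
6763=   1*6763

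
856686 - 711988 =144698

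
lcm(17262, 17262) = 17262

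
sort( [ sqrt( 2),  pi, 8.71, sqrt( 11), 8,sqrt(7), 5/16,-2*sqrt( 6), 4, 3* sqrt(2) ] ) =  [-2*sqrt(6),5/16, sqrt( 2 ), sqrt ( 7 ), pi, sqrt ( 11), 4, 3*sqrt( 2 ),8 , 8.71]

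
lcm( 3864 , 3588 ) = 50232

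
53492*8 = 427936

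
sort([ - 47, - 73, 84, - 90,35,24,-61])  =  [ - 90, - 73  , - 61,  -  47,  24, 35,84 ]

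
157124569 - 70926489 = 86198080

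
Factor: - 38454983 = -7^1*1621^1*3389^1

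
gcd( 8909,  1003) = 59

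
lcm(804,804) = 804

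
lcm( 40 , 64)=320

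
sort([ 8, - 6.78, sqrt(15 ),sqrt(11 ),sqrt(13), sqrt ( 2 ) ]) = [-6.78,sqrt(2) , sqrt( 11),sqrt(13),sqrt(15), 8] 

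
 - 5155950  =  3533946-8689896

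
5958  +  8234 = 14192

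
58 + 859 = 917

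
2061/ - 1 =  - 2061+0/1  =  - 2061.00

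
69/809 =69/809 = 0.09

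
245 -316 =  - 71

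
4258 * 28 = 119224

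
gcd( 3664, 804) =4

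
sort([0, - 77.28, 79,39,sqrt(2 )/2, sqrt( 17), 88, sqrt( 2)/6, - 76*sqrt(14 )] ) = [ - 76*sqrt(14 ), - 77.28  ,  0, sqrt(2)/6,sqrt( 2)/2, sqrt ( 17) , 39, 79, 88]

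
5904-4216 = 1688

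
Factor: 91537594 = 2^1*157^1*291521^1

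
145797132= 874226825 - 728429693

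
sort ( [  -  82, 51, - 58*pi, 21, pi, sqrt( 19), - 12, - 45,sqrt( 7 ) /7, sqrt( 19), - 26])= [-58*pi, - 82, - 45, - 26,-12, sqrt( 7 )/7,  pi,sqrt( 19), sqrt( 19 ) , 21, 51]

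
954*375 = 357750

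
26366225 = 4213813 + 22152412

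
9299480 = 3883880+5415600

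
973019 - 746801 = 226218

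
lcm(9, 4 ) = 36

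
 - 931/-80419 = 931/80419 = 0.01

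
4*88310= 353240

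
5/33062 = 5/33062  =  0.00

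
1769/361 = 4+325/361 = 4.90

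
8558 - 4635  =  3923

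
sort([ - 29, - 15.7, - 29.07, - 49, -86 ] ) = [ - 86,  -  49, -29.07, - 29 ,- 15.7 ]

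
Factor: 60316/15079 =4 = 2^2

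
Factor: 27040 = 2^5 *5^1*13^2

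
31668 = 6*5278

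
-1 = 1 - 2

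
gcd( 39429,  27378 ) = 117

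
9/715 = 9/715= 0.01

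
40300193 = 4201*9593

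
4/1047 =4/1047 = 0.00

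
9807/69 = 142 + 3/23= 142.13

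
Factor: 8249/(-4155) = -3^( - 1)*5^(-1) * 73^1*113^1 * 277^( - 1)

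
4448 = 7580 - 3132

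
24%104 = 24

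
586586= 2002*293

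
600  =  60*10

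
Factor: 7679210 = 2^1*5^1*7^1*11^1*9973^1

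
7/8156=7/8156  =  0.00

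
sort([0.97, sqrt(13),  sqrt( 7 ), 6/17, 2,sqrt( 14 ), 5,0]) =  [0,6/17, 0.97, 2,sqrt(7 ), sqrt ( 13 ), sqrt(14), 5]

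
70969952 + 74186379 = 145156331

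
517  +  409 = 926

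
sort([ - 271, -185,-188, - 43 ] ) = [  -  271, - 188,  -  185,  -  43] 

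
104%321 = 104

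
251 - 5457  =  -5206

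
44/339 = 44/339 = 0.13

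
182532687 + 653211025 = 835743712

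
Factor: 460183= 137^1*3359^1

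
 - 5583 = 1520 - 7103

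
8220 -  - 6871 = 15091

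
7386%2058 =1212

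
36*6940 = 249840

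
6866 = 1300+5566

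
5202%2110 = 982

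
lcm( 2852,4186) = 259532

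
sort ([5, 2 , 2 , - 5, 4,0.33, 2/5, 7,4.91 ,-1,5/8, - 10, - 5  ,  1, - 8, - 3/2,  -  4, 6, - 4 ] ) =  [ - 10,-8 , - 5, - 5,-4, - 4, - 3/2, - 1, 0.33, 2/5,5/8,1, 2,2, 4, 4.91, 5, 6, 7] 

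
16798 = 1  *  16798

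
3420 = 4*855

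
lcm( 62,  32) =992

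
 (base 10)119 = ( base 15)7e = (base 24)4n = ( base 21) 5E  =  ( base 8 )167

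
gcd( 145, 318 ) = 1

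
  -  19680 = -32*615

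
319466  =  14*22819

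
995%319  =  38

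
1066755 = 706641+360114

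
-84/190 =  - 42/95 = - 0.44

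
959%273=140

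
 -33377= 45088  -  78465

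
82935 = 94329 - 11394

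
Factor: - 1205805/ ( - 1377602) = 2^(-1)*3^1*5^1*79^(  -  1 )*8719^( - 1)* 80387^1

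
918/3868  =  459/1934=0.24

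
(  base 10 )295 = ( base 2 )100100111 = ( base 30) 9p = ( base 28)af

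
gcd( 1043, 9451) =1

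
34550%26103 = 8447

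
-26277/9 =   -  2920 + 1/3 = - 2919.67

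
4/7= 4/7 =0.57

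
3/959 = 3/959 = 0.00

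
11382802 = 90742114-79359312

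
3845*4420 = 16994900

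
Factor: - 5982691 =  - 11^1*13^1 *17^1*23^1*107^1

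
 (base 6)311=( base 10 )115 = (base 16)73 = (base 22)55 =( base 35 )3a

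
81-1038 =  - 957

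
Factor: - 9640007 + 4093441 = -2^1*521^1* 5323^1 = - 5546566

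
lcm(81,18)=162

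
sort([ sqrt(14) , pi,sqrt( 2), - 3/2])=[  -  3/2,sqrt ( 2 ), pi,sqrt(14)]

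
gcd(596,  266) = 2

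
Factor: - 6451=  -  6451^1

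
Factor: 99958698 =2^1*3^4*7^1*181^1*487^1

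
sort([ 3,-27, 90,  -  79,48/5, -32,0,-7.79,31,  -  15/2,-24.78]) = [  -  79, - 32 ,  -  27,- 24.78, - 7.79, - 15/2, 0,3,48/5 , 31, 90] 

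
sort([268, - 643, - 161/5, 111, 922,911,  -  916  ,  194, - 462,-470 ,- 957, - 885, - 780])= [ - 957, - 916, - 885, - 780, - 643, - 470, - 462, - 161/5, 111,194, 268, 911,922]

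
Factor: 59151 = 3^1*19717^1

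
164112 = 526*312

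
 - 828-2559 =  - 3387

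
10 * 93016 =930160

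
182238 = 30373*6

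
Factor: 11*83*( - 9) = -8217=-3^2  *  11^1*83^1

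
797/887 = 797/887 = 0.90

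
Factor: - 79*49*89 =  - 7^2 * 79^1*89^1 =- 344519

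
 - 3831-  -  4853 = 1022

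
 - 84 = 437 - 521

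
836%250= 86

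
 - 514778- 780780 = - 1295558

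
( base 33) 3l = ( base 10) 120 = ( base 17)71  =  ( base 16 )78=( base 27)4C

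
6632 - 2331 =4301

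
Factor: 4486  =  2^1*2243^1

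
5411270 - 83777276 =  -78366006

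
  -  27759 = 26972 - 54731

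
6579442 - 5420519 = 1158923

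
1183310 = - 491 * ( - 2410 )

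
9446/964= 9 + 385/482=9.80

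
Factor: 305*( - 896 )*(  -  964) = 263441920 = 2^9*5^1*7^1*61^1*241^1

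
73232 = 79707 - 6475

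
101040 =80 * 1263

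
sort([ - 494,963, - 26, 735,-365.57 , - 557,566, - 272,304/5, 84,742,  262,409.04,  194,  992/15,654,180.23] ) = [-557, - 494,-365.57, - 272 , - 26,304/5  ,  992/15 , 84,180.23, 194, 262, 409.04,566, 654,735, 742,963]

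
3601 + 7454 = 11055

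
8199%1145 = 184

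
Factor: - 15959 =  - 15959^1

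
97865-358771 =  - 260906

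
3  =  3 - 0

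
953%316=5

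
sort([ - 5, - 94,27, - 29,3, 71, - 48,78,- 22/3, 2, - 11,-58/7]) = [ - 94, - 48,- 29, - 11, - 58/7,  -  22/3, - 5, 2,3, 27,71,78 ]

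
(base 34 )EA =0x1e6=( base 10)486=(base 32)F6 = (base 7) 1263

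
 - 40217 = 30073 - 70290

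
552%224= 104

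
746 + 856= 1602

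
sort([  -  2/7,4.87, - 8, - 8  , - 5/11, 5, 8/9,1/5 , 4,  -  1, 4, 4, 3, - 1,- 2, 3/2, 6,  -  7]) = [ - 8,-8, - 7,  -  2, - 1, - 1, - 5/11,  -  2/7, 1/5, 8/9, 3/2, 3,4,4,4, 4.87, 5, 6]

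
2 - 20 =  - 18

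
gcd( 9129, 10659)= 51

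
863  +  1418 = 2281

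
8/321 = 8/321 = 0.02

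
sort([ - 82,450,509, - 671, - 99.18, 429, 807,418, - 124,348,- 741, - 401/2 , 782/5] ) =[ - 741,-671, - 401/2, - 124, - 99.18, - 82,782/5,348,418, 429,450,509, 807] 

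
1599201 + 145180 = 1744381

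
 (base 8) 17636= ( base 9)12083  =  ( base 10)8094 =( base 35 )6L9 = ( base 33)7e9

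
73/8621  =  73/8621 = 0.01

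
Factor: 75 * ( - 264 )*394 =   -  2^4 * 3^2 * 5^2  *11^1*197^1 = - 7801200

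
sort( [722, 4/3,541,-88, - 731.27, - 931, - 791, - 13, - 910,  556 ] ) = [ - 931, -910, - 791,  -  731.27, - 88,  -  13, 4/3, 541,556, 722]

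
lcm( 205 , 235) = 9635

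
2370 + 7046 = 9416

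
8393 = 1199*7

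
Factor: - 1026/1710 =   -  3/5 = - 3^1 * 5^ (-1 ) 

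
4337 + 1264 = 5601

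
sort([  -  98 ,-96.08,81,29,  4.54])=[-98,  -  96.08 , 4.54,29,81]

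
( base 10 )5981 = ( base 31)66T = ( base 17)13BE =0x175D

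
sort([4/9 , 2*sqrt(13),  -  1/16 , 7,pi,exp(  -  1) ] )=[ - 1/16 , exp( - 1),4/9, pi,7, 2*sqrt(13 )]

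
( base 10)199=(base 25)7o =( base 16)c7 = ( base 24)87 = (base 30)6j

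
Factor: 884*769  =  679796=2^2*13^1*17^1*769^1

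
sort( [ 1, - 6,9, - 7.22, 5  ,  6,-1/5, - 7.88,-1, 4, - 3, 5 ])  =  [-7.88, - 7.22,-6,-3,-1, - 1/5,1,4,5,5,6 , 9 ]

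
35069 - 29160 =5909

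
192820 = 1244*155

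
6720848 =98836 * 68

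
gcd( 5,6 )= 1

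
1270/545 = 254/109  =  2.33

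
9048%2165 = 388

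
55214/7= 7887 + 5/7 = 7887.71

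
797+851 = 1648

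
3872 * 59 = 228448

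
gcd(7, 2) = 1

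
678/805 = 678/805  =  0.84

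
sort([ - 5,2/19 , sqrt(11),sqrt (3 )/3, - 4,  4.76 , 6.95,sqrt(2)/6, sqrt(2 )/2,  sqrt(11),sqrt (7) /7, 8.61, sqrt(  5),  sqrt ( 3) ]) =[ - 5,-4,2/19,sqrt( 2)/6,sqrt( 7) /7,sqrt(3 ) /3 , sqrt( 2)/2 , sqrt(3 ), sqrt(5 ) , sqrt(11 ),sqrt (11),4.76, 6.95, 8.61] 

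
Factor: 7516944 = 2^4*3^2*52201^1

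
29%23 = 6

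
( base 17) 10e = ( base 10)303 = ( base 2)100101111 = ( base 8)457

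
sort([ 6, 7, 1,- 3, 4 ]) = [ - 3, 1, 4, 6  ,  7]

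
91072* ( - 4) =  -  364288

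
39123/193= 39123/193 = 202.71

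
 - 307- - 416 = 109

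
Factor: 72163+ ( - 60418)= 3^4*5^1*29^1 = 11745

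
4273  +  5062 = 9335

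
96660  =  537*180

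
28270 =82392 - 54122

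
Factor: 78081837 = 3^1*311^1*83689^1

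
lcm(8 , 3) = 24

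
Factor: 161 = 7^1*23^1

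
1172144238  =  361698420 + 810445818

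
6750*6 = 40500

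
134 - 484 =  -350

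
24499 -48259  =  -23760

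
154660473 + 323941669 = 478602142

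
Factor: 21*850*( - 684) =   -  12209400=- 2^3 * 3^3 * 5^2*7^1*17^1*19^1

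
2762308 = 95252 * 29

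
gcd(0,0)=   0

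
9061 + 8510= 17571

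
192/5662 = 96/2831 = 0.03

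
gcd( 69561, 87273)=9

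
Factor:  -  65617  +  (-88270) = - 153887=- 153887^1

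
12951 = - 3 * ( - 4317 )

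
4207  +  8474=12681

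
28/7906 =14/3953 = 0.00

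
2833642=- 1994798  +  4828440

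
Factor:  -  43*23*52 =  - 2^2*13^1*23^1*43^1 =- 51428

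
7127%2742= 1643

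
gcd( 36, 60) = 12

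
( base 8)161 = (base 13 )89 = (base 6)305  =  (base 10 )113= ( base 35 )38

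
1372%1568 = 1372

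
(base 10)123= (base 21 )5I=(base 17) 74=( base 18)6f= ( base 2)1111011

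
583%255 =73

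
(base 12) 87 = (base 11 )94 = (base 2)1100111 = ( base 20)53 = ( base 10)103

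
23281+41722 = 65003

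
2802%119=65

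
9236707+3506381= 12743088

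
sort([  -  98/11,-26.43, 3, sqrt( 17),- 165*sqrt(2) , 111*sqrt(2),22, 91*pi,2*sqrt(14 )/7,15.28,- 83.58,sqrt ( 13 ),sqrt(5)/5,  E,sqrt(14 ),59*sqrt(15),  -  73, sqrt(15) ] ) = [  -  165 * sqrt(2),-83.58, - 73,  -  26.43, - 98/11, sqrt(5)/5, 2*sqrt( 14)/7,E,3, sqrt( 13 ),sqrt(14),  sqrt( 15),sqrt(17), 15.28,22,111*sqrt(2 ), 59*sqrt( 15) , 91*pi] 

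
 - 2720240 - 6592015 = -9312255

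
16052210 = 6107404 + 9944806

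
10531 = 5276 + 5255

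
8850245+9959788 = 18810033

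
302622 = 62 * 4881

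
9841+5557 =15398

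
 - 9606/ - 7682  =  1 + 962/3841 =1.25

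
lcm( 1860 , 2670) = 165540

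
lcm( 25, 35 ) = 175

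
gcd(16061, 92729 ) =1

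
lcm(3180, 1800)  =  95400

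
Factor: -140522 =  -2^1* 17^1*4133^1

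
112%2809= 112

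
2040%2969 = 2040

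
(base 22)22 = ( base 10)46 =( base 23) 20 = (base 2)101110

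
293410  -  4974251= -4680841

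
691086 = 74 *9339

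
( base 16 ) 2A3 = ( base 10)675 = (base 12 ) 483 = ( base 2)1010100011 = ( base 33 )kf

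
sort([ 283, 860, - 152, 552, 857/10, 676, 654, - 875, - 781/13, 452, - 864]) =[ - 875,-864, - 152, - 781/13, 857/10, 283, 452,552,  654,  676, 860] 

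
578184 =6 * 96364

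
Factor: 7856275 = 5^2*7^1*44893^1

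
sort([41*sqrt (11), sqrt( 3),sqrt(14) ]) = [ sqrt(3), sqrt( 14 ), 41*sqrt( 11) ] 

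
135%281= 135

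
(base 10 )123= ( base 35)3i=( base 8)173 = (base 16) 7b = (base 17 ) 74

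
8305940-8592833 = -286893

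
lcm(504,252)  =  504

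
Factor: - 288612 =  - 2^2*3^2*8017^1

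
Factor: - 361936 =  - 2^4*  22621^1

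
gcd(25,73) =1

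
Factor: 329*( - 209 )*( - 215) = 5^1*7^1*11^1*19^1 * 43^1*47^1 = 14783615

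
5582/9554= 2791/4777 = 0.58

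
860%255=95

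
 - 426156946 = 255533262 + -681690208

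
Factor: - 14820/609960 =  - 19/782 =- 2^(-1)*17^ (-1)*19^1*23^( - 1 )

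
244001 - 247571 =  - 3570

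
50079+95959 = 146038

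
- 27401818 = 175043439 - 202445257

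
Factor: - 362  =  - 2^1*181^1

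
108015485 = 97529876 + 10485609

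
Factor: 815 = 5^1 * 163^1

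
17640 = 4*4410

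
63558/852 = 74 + 85/142 = 74.60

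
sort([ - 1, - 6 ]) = [ - 6 , - 1]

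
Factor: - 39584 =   -  2^5*1237^1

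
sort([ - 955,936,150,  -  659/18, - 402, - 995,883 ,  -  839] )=[ - 995, - 955, -839, -402, - 659/18,150, 883, 936 ] 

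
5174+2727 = 7901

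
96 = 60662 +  - 60566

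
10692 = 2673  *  4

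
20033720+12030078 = 32063798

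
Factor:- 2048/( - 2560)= 4/5 = 2^2*5^ ( - 1) 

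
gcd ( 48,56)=8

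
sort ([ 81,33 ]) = [ 33, 81 ]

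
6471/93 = 69 +18/31 = 69.58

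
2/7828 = 1/3914=0.00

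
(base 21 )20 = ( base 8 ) 52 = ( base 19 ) 24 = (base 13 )33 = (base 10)42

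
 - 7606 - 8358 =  - 15964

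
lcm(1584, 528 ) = 1584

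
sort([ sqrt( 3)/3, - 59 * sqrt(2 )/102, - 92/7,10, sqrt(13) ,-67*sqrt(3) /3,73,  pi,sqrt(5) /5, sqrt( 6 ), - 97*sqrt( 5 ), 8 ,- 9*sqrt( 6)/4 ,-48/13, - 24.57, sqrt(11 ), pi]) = [ -97*sqrt(5), - 67*sqrt(3)/3,- 24.57, - 92/7,-9*sqrt ( 6) /4, - 48/13, - 59*sqrt( 2 )/102,  sqrt(5)/5,sqrt( 3 )/3,  sqrt(6), pi, pi,sqrt( 11 ),sqrt( 13 ) , 8 , 10,73 ]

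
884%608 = 276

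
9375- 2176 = 7199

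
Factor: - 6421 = -6421^1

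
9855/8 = 9855/8 = 1231.88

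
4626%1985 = 656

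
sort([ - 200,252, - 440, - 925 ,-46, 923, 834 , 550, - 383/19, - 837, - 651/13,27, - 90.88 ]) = [ - 925, - 837, - 440, - 200, - 90.88, - 651/13, - 46  , - 383/19, 27,252,550, 834, 923 ]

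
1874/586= 937/293 = 3.20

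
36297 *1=36297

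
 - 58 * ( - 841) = 48778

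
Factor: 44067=3^1*37^1 * 397^1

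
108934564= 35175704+73758860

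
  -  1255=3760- 5015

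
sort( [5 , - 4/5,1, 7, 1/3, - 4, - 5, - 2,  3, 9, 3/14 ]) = [ - 5, - 4, - 2, - 4/5, 3/14,  1/3,  1, 3, 5,7, 9]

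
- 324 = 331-655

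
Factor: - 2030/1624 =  -2^( - 2 )* 5^1 = - 5/4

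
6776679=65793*103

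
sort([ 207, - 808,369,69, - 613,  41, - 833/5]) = [ - 808, - 613, - 833/5,41,69,207,369]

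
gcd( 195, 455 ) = 65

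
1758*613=1077654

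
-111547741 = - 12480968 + - 99066773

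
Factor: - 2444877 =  - 3^3 * 23^1*31^1 * 127^1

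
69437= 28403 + 41034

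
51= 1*51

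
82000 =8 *10250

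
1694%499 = 197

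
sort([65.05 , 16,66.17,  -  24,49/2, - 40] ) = [ - 40,- 24, 16, 49/2, 65.05,66.17]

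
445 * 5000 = 2225000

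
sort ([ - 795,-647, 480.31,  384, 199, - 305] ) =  [ - 795, - 647,  -  305,199, 384, 480.31] 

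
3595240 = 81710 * 44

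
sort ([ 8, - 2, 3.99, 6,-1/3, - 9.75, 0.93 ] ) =[ - 9.75, - 2, - 1/3,0.93,3.99, 6,8]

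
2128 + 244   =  2372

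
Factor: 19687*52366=2^1*19687^1*26183^1 =1030929442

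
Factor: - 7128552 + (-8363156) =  - 15491708 = - 2^2*1153^1*3359^1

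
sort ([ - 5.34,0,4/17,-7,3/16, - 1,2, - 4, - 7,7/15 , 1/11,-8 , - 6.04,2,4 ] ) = [  -  8, - 7,  -  7, - 6.04, - 5.34, - 4,-1, 0  ,  1/11, 3/16,4/17 , 7/15,  2 , 2,  4 ] 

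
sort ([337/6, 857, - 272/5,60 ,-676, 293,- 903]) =[  -  903,- 676 , - 272/5,337/6,  60,293, 857 ] 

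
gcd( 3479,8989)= 1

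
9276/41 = 9276/41 = 226.24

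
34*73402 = 2495668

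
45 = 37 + 8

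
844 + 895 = 1739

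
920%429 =62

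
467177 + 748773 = 1215950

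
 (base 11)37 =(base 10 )40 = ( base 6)104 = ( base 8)50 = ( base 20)20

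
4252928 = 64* 66452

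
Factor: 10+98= 2^2*3^3 = 108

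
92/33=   92/33 = 2.79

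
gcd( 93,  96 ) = 3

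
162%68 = 26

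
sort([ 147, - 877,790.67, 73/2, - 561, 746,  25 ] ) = [ - 877, - 561,25,73/2 , 147, 746,790.67 ] 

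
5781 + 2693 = 8474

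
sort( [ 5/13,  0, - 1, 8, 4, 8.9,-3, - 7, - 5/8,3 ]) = [ - 7, - 3, - 1, - 5/8, 0, 5/13 , 3, 4, 8,  8.9] 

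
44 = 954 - 910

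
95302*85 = 8100670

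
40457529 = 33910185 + 6547344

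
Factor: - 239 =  - 239^1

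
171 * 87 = 14877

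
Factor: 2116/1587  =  2^2 * 3^( - 1) = 4/3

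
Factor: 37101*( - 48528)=-1800437328 = -2^4 * 3^3*83^1 *149^1*337^1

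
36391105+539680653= 576071758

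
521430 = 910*573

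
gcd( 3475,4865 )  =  695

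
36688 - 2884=33804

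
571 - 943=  - 372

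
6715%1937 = 904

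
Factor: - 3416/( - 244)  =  14= 2^1*7^1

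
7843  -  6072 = 1771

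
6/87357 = 2/29119 = 0.00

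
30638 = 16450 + 14188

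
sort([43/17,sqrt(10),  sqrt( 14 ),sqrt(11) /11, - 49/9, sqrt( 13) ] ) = [-49/9,sqrt( 11 ) /11,43/17,sqrt (10),sqrt(13 ), sqrt( 14 )]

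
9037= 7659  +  1378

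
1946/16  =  973/8 = 121.62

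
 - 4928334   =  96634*( - 51)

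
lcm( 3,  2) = 6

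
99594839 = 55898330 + 43696509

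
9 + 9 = 18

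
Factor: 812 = 2^2 * 7^1 *29^1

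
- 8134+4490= - 3644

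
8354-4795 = 3559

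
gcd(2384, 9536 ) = 2384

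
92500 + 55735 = 148235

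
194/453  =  194/453  =  0.43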